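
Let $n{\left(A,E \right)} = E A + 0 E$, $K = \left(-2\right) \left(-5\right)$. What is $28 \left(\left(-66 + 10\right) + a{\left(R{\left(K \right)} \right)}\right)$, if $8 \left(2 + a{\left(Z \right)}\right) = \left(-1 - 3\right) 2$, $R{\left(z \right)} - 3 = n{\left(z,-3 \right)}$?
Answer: $-1652$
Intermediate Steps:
$K = 10$
$n{\left(A,E \right)} = A E$ ($n{\left(A,E \right)} = A E + 0 = A E$)
$R{\left(z \right)} = 3 - 3 z$ ($R{\left(z \right)} = 3 + z \left(-3\right) = 3 - 3 z$)
$a{\left(Z \right)} = -3$ ($a{\left(Z \right)} = -2 + \frac{\left(-1 - 3\right) 2}{8} = -2 + \frac{\left(-4\right) 2}{8} = -2 + \frac{1}{8} \left(-8\right) = -2 - 1 = -3$)
$28 \left(\left(-66 + 10\right) + a{\left(R{\left(K \right)} \right)}\right) = 28 \left(\left(-66 + 10\right) - 3\right) = 28 \left(-56 - 3\right) = 28 \left(-59\right) = -1652$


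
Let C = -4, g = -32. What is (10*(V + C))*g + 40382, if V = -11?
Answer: 45182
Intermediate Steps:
(10*(V + C))*g + 40382 = (10*(-11 - 4))*(-32) + 40382 = (10*(-15))*(-32) + 40382 = -150*(-32) + 40382 = 4800 + 40382 = 45182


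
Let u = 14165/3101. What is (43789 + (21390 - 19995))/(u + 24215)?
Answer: 8757224/4694055 ≈ 1.8656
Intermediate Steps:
u = 14165/3101 (u = 14165*(1/3101) = 14165/3101 ≈ 4.5679)
(43789 + (21390 - 19995))/(u + 24215) = (43789 + (21390 - 19995))/(14165/3101 + 24215) = (43789 + 1395)/(75104880/3101) = 45184*(3101/75104880) = 8757224/4694055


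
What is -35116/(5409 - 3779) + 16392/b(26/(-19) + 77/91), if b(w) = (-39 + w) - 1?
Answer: -3475529582/8157335 ≈ -426.06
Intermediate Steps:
b(w) = -40 + w
-35116/(5409 - 3779) + 16392/b(26/(-19) + 77/91) = -35116/(5409 - 3779) + 16392/(-40 + (26/(-19) + 77/91)) = -35116/1630 + 16392/(-40 + (26*(-1/19) + 77*(1/91))) = -35116*1/1630 + 16392/(-40 + (-26/19 + 11/13)) = -17558/815 + 16392/(-40 - 129/247) = -17558/815 + 16392/(-10009/247) = -17558/815 + 16392*(-247/10009) = -17558/815 - 4048824/10009 = -3475529582/8157335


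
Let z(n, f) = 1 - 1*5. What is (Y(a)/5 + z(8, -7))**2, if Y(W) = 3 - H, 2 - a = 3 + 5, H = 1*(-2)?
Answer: 9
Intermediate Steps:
H = -2
a = -6 (a = 2 - (3 + 5) = 2 - 1*8 = 2 - 8 = -6)
z(n, f) = -4 (z(n, f) = 1 - 5 = -4)
Y(W) = 5 (Y(W) = 3 - 1*(-2) = 3 + 2 = 5)
(Y(a)/5 + z(8, -7))**2 = (5/5 - 4)**2 = (5*(1/5) - 4)**2 = (1 - 4)**2 = (-3)**2 = 9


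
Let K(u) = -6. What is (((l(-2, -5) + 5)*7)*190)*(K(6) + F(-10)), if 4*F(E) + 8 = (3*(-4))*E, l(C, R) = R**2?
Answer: 877800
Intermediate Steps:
F(E) = -2 - 3*E (F(E) = -2 + ((3*(-4))*E)/4 = -2 + (-12*E)/4 = -2 - 3*E)
(((l(-2, -5) + 5)*7)*190)*(K(6) + F(-10)) = ((((-5)**2 + 5)*7)*190)*(-6 + (-2 - 3*(-10))) = (((25 + 5)*7)*190)*(-6 + (-2 + 30)) = ((30*7)*190)*(-6 + 28) = (210*190)*22 = 39900*22 = 877800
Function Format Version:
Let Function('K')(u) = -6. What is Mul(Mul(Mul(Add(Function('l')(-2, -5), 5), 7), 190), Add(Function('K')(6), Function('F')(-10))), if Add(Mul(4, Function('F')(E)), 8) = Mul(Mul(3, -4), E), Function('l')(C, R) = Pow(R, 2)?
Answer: 877800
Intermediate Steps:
Function('F')(E) = Add(-2, Mul(-3, E)) (Function('F')(E) = Add(-2, Mul(Rational(1, 4), Mul(Mul(3, -4), E))) = Add(-2, Mul(Rational(1, 4), Mul(-12, E))) = Add(-2, Mul(-3, E)))
Mul(Mul(Mul(Add(Function('l')(-2, -5), 5), 7), 190), Add(Function('K')(6), Function('F')(-10))) = Mul(Mul(Mul(Add(Pow(-5, 2), 5), 7), 190), Add(-6, Add(-2, Mul(-3, -10)))) = Mul(Mul(Mul(Add(25, 5), 7), 190), Add(-6, Add(-2, 30))) = Mul(Mul(Mul(30, 7), 190), Add(-6, 28)) = Mul(Mul(210, 190), 22) = Mul(39900, 22) = 877800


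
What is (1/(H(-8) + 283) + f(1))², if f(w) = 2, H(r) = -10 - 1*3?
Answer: 292681/72900 ≈ 4.0148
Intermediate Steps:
H(r) = -13 (H(r) = -10 - 3 = -13)
(1/(H(-8) + 283) + f(1))² = (1/(-13 + 283) + 2)² = (1/270 + 2)² = (541/270)² = 292681/72900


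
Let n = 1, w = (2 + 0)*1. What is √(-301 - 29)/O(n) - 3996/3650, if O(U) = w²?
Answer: -1998/1825 + I*√330/4 ≈ -1.0948 + 4.5415*I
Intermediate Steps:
w = 2 (w = 2*1 = 2)
O(U) = 4 (O(U) = 2² = 4)
√(-301 - 29)/O(n) - 3996/3650 = √(-301 - 29)/4 - 3996/3650 = √(-330)*(¼) - 3996*1/3650 = (I*√330)*(¼) - 1998/1825 = I*√330/4 - 1998/1825 = -1998/1825 + I*√330/4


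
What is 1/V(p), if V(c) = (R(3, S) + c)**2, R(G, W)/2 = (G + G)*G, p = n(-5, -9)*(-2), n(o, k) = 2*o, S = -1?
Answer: 1/3136 ≈ 0.00031888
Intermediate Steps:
p = 20 (p = (2*(-5))*(-2) = -10*(-2) = 20)
R(G, W) = 4*G**2 (R(G, W) = 2*((G + G)*G) = 2*((2*G)*G) = 2*(2*G**2) = 4*G**2)
V(c) = (36 + c)**2 (V(c) = (4*3**2 + c)**2 = (4*9 + c)**2 = (36 + c)**2)
1/V(p) = 1/((36 + 20)**2) = 1/(56**2) = 1/3136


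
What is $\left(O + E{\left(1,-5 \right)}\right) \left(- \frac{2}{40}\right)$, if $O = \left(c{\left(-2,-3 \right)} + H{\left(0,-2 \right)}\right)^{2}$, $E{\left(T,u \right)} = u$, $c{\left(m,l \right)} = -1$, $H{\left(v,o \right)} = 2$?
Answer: $\frac{1}{5} \approx 0.2$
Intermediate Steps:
$O = 1$ ($O = \left(-1 + 2\right)^{2} = 1^{2} = 1$)
$\left(O + E{\left(1,-5 \right)}\right) \left(- \frac{2}{40}\right) = \left(1 - 5\right) \left(- \frac{2}{40}\right) = - 4 \left(\left(-2\right) \frac{1}{40}\right) = \left(-4\right) \left(- \frac{1}{20}\right) = \frac{1}{5}$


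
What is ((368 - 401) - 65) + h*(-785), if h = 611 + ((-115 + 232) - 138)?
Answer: -463248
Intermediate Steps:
h = 590 (h = 611 + (117 - 138) = 611 - 21 = 590)
((368 - 401) - 65) + h*(-785) = ((368 - 401) - 65) + 590*(-785) = (-33 - 65) - 463150 = -98 - 463150 = -463248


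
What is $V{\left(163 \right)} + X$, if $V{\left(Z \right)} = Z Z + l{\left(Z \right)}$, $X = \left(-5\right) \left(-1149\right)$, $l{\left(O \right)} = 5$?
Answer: $32319$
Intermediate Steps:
$X = 5745$
$V{\left(Z \right)} = 5 + Z^{2}$ ($V{\left(Z \right)} = Z Z + 5 = Z^{2} + 5 = 5 + Z^{2}$)
$V{\left(163 \right)} + X = \left(5 + 163^{2}\right) + 5745 = \left(5 + 26569\right) + 5745 = 26574 + 5745 = 32319$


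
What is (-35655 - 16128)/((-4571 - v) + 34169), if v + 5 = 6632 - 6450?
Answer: -17261/9807 ≈ -1.7601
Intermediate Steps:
v = 177 (v = -5 + (6632 - 6450) = -5 + 182 = 177)
(-35655 - 16128)/((-4571 - v) + 34169) = (-35655 - 16128)/((-4571 - 1*177) + 34169) = -51783/((-4571 - 177) + 34169) = -51783/(-4748 + 34169) = -51783/29421 = -51783*1/29421 = -17261/9807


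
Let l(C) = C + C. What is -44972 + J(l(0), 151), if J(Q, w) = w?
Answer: -44821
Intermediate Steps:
l(C) = 2*C
-44972 + J(l(0), 151) = -44972 + 151 = -44821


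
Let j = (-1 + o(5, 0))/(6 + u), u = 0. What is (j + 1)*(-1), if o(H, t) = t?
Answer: -5/6 ≈ -0.83333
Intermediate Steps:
j = -1/6 (j = (-1 + 0)/(6 + 0) = -1/6 ≈ -0.16667)
(j + 1)*(-1) = (-1/6 + 1)*(-1) = (5/6)*(-1) = -5/6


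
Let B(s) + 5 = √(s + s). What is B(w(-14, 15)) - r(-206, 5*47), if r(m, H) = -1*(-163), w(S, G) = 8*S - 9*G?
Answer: -168 + I*√494 ≈ -168.0 + 22.226*I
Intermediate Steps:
w(S, G) = -9*G + 8*S
r(m, H) = 163
B(s) = -5 + √2*√s (B(s) = -5 + √(s + s) = -5 + √(2*s) = -5 + √2*√s)
B(w(-14, 15)) - r(-206, 5*47) = (-5 + √2*√(-9*15 + 8*(-14))) - 1*163 = (-5 + √2*√(-135 - 112)) - 163 = (-5 + √2*√(-247)) - 163 = (-5 + √2*(I*√247)) - 163 = (-5 + I*√494) - 163 = -168 + I*√494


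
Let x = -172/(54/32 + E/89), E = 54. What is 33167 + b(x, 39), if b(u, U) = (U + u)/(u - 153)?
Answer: 24702202608/744779 ≈ 33167.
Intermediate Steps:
x = -244928/3267 (x = -172/(54/32 + 54/89) = -172/(54*(1/32) + 54*(1/89)) = -172/(27/16 + 54/89) = -172/3267/1424 = -172*1424/3267 = -244928/3267 ≈ -74.970)
b(u, U) = (U + u)/(-153 + u)
33167 + b(x, 39) = 33167 + (39 - 244928/3267)/(-153 - 244928/3267) = 33167 - 117515/3267/(-744779/3267) = 33167 - 3267/744779*(-117515/3267) = 33167 + 117515/744779 = 24702202608/744779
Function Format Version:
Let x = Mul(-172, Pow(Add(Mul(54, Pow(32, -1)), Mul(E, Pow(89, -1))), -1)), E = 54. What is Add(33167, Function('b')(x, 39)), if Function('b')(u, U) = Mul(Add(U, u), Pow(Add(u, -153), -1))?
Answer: Rational(24702202608, 744779) ≈ 33167.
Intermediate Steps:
x = Rational(-244928, 3267) (x = Mul(-172, Pow(Add(Mul(54, Pow(32, -1)), Mul(54, Pow(89, -1))), -1)) = Mul(-172, Pow(Add(Mul(54, Rational(1, 32)), Mul(54, Rational(1, 89))), -1)) = Mul(-172, Pow(Add(Rational(27, 16), Rational(54, 89)), -1)) = Mul(-172, Pow(Rational(3267, 1424), -1)) = Mul(-172, Rational(1424, 3267)) = Rational(-244928, 3267) ≈ -74.970)
Function('b')(u, U) = Mul(Pow(Add(-153, u), -1), Add(U, u)) (Function('b')(u, U) = Mul(Add(U, u), Pow(Add(-153, u), -1)) = Mul(Pow(Add(-153, u), -1), Add(U, u)))
Add(33167, Function('b')(x, 39)) = Add(33167, Mul(Pow(Add(-153, Rational(-244928, 3267)), -1), Add(39, Rational(-244928, 3267)))) = Add(33167, Mul(Pow(Rational(-744779, 3267), -1), Rational(-117515, 3267))) = Add(33167, Mul(Rational(-3267, 744779), Rational(-117515, 3267))) = Add(33167, Rational(117515, 744779)) = Rational(24702202608, 744779)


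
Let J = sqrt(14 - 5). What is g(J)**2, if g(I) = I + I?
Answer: 36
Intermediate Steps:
J = 3 (J = sqrt(9) = 3)
g(I) = 2*I
g(J)**2 = (2*3)**2 = 6**2 = 36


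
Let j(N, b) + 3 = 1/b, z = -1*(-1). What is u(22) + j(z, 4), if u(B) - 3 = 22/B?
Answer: 5/4 ≈ 1.2500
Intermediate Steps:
u(B) = 3 + 22/B
z = 1
j(N, b) = -3 + 1/b
u(22) + j(z, 4) = (3 + 22/22) + (-3 + 1/4) = (3 + 22*(1/22)) + (-3 + ¼) = (3 + 1) - 11/4 = 4 - 11/4 = 5/4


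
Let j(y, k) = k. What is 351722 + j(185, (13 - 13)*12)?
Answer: 351722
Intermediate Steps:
351722 + j(185, (13 - 13)*12) = 351722 + (13 - 13)*12 = 351722 + 0*12 = 351722 + 0 = 351722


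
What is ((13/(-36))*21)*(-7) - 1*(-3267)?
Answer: 39841/12 ≈ 3320.1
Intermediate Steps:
((13/(-36))*21)*(-7) - 1*(-3267) = ((13*(-1/36))*21)*(-7) + 3267 = -13/36*21*(-7) + 3267 = -91/12*(-7) + 3267 = 637/12 + 3267 = 39841/12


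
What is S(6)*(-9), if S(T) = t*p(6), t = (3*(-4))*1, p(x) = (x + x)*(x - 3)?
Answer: 3888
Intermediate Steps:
p(x) = 2*x*(-3 + x) (p(x) = (2*x)*(-3 + x) = 2*x*(-3 + x))
t = -12 (t = -12*1 = -12)
S(T) = -432 (S(T) = -24*6*(-3 + 6) = -24*6*3 = -12*36 = -432)
S(6)*(-9) = -432*(-9) = 3888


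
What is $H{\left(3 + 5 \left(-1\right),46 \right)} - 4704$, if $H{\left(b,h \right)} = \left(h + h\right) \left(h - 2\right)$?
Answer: $-656$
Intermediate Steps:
$H{\left(b,h \right)} = 2 h \left(-2 + h\right)$
$H{\left(3 + 5 \left(-1\right),46 \right)} - 4704 = 2 \cdot 46 \left(-2 + 46\right) - 4704 = 2 \cdot 46 \cdot 44 - 4704 = 4048 - 4704 = -656$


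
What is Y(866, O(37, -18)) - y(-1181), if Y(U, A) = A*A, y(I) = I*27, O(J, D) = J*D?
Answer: 475443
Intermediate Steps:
O(J, D) = D*J
y(I) = 27*I
Y(U, A) = A²
Y(866, O(37, -18)) - y(-1181) = (-18*37)² - 27*(-1181) = (-666)² - 1*(-31887) = 443556 + 31887 = 475443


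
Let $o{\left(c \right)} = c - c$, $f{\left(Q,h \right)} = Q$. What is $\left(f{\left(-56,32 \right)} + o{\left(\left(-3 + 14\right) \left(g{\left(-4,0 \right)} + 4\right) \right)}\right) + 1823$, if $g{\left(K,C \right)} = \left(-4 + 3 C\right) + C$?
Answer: $1767$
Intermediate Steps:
$g{\left(K,C \right)} = -4 + 4 C$
$o{\left(c \right)} = 0$
$\left(f{\left(-56,32 \right)} + o{\left(\left(-3 + 14\right) \left(g{\left(-4,0 \right)} + 4\right) \right)}\right) + 1823 = \left(-56 + 0\right) + 1823 = -56 + 1823 = 1767$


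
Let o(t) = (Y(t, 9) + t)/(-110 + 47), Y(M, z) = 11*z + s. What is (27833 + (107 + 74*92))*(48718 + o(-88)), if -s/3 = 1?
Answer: 15235637864/9 ≈ 1.6928e+9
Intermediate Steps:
s = -3 (s = -3*1 = -3)
Y(M, z) = -3 + 11*z (Y(M, z) = 11*z - 3 = -3 + 11*z)
o(t) = -32/21 - t/63 (o(t) = ((-3 + 11*9) + t)/(-110 + 47) = ((-3 + 99) + t)/(-63) = (96 + t)*(-1/63) = -32/21 - t/63)
(27833 + (107 + 74*92))*(48718 + o(-88)) = (27833 + (107 + 74*92))*(48718 + (-32/21 - 1/63*(-88))) = (27833 + (107 + 6808))*(48718 + (-32/21 + 88/63)) = (27833 + 6915)*(48718 - 8/63) = 34748*(3069226/63) = 15235637864/9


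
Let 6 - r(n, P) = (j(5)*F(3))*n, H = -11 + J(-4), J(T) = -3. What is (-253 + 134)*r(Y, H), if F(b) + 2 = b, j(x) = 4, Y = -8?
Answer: -4522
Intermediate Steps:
F(b) = -2 + b
H = -14 (H = -11 - 3 = -14)
r(n, P) = 6 - 4*n (r(n, P) = 6 - 4*(-2 + 3)*n = 6 - 4*1*n = 6 - 4*n)
(-253 + 134)*r(Y, H) = (-253 + 134)*(6 - 4*(-8)) = -119*(6 + 32) = -119*38 = -4522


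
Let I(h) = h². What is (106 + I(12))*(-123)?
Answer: -30750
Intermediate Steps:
(106 + I(12))*(-123) = (106 + 12²)*(-123) = (106 + 144)*(-123) = 250*(-123) = -30750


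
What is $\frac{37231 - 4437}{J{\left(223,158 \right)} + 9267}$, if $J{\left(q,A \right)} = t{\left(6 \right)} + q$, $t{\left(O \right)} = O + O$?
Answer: $\frac{16397}{4751} \approx 3.4513$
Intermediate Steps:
$t{\left(O \right)} = 2 O$
$J{\left(q,A \right)} = 12 + q$ ($J{\left(q,A \right)} = 2 \cdot 6 + q = 12 + q$)
$\frac{37231 - 4437}{J{\left(223,158 \right)} + 9267} = \frac{37231 - 4437}{\left(12 + 223\right) + 9267} = \frac{37231 - 4437}{235 + 9267} = \frac{32794}{9502} = 32794 \cdot \frac{1}{9502} = \frac{16397}{4751}$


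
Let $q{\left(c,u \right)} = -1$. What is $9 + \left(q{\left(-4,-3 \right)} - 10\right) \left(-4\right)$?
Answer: $53$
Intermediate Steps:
$9 + \left(q{\left(-4,-3 \right)} - 10\right) \left(-4\right) = 9 + \left(-1 - 10\right) \left(-4\right) = 9 - -44 = 9 + 44 = 53$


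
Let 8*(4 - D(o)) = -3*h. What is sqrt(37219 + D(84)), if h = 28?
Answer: sqrt(148934)/2 ≈ 192.96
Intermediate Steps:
D(o) = 29/2 (D(o) = 4 - (-3)*28/8 = 4 - 1/8*(-84) = 4 + 21/2 = 29/2)
sqrt(37219 + D(84)) = sqrt(37219 + 29/2) = sqrt(74467/2) = sqrt(148934)/2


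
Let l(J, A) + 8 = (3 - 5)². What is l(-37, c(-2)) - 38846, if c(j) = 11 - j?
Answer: -38850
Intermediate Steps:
l(J, A) = -4 (l(J, A) = -8 + (3 - 5)² = -8 + (-2)² = -8 + 4 = -4)
l(-37, c(-2)) - 38846 = -4 - 38846 = -38850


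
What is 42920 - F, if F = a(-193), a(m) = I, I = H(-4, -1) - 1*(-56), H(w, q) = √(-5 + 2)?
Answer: 42864 - I*√3 ≈ 42864.0 - 1.732*I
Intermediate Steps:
H(w, q) = I*√3 (H(w, q) = √(-3) = I*√3)
I = 56 + I*√3 (I = I*√3 - 1*(-56) = I*√3 + 56 = 56 + I*√3 ≈ 56.0 + 1.732*I)
a(m) = 56 + I*√3
F = 56 + I*√3 ≈ 56.0 + 1.732*I
42920 - F = 42920 - (56 + I*√3) = 42920 + (-56 - I*√3) = 42864 - I*√3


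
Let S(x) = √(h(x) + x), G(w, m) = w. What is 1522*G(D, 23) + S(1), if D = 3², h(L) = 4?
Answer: 13698 + √5 ≈ 13700.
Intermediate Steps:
D = 9
S(x) = √(4 + x)
1522*G(D, 23) + S(1) = 1522*9 + √(4 + 1) = 13698 + √5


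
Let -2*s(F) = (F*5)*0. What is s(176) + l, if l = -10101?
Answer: -10101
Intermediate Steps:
s(F) = 0 (s(F) = -F*5*0/2 = -5*F*0/2 = -½*0 = 0)
s(176) + l = 0 - 10101 = -10101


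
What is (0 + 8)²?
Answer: 64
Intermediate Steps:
(0 + 8)² = 8² = 64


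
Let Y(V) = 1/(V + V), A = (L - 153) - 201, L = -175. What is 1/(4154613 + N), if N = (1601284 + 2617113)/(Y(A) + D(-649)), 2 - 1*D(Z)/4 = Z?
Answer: 2755031/11450550672029 ≈ 2.4060e-7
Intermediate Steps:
D(Z) = 8 - 4*Z
A = -529 (A = (-175 - 153) - 201 = -328 - 201 = -529)
Y(V) = 1/(2*V)
N = 4463064026/2755031 (N = (1601284 + 2617113)/((1/2)/(-529) + (8 - 4*(-649))) = 4218397/((1/2)*(-1/529) + (8 + 2596)) = 4218397/(-1/1058 + 2604) = 4218397/(2755031/1058) = 4218397*(1058/2755031) = 4463064026/2755031 ≈ 1620.0)
1/(4154613 + N) = 1/(4154613 + 4463064026/2755031) = 1/(11450550672029/2755031) = 2755031/11450550672029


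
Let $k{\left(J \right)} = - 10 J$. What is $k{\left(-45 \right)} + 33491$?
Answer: $33941$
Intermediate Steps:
$k{\left(-45 \right)} + 33491 = \left(-10\right) \left(-45\right) + 33491 = 450 + 33491 = 33941$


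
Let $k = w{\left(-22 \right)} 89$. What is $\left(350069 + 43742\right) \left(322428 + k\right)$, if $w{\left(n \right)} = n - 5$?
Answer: $126029365275$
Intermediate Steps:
$w{\left(n \right)} = -5 + n$
$k = -2403$ ($k = \left(-5 - 22\right) 89 = \left(-27\right) 89 = -2403$)
$\left(350069 + 43742\right) \left(322428 + k\right) = \left(350069 + 43742\right) \left(322428 - 2403\right) = 393811 \cdot 320025 = 126029365275$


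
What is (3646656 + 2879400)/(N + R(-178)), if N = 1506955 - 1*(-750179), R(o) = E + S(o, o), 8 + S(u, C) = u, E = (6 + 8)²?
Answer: 815757/282143 ≈ 2.8913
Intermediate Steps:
E = 196 (E = 14² = 196)
S(u, C) = -8 + u
R(o) = 188 + o (R(o) = 196 + (-8 + o) = 188 + o)
N = 2257134 (N = 1506955 + 750179 = 2257134)
(3646656 + 2879400)/(N + R(-178)) = (3646656 + 2879400)/(2257134 + (188 - 178)) = 6526056/(2257134 + 10) = 6526056/2257144 = 6526056*(1/2257144) = 815757/282143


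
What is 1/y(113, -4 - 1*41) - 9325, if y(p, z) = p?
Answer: -1053724/113 ≈ -9325.0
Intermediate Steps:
1/y(113, -4 - 1*41) - 9325 = 1/113 - 9325 = -1053724/113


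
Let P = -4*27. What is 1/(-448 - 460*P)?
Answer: 1/49232 ≈ 2.0312e-5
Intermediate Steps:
P = -108
1/(-448 - 460*P) = 1/(-448 - 460*(-108)) = 1/(-448 + 49680) = 1/49232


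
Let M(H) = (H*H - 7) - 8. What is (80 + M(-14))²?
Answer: 68121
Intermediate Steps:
M(H) = -15 + H² (M(H) = (H² - 7) - 8 = (-7 + H²) - 8 = -15 + H²)
(80 + M(-14))² = (80 + (-15 + (-14)²))² = (80 + (-15 + 196))² = (80 + 181)² = 261² = 68121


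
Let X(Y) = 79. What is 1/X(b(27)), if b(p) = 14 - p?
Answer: 1/79 ≈ 0.012658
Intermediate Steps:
1/X(b(27)) = 1/79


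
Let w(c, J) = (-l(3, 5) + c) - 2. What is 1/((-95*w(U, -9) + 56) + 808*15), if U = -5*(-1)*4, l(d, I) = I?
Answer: 1/10941 ≈ 9.1399e-5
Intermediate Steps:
U = 20 (U = 5*4 = 20)
w(c, J) = -7 + c (w(c, J) = (-1*5 + c) - 2 = (-5 + c) - 2 = -7 + c)
1/((-95*w(U, -9) + 56) + 808*15) = 1/((-95*(-7 + 20) + 56) + 808*15) = 1/((-95*13 + 56) + 12120) = 1/((-1235 + 56) + 12120) = 1/(-1179 + 12120) = 1/10941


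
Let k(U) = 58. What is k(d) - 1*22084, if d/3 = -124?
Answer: -22026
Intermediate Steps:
d = -372 (d = 3*(-124) = -372)
k(d) - 1*22084 = 58 - 1*22084 = 58 - 22084 = -22026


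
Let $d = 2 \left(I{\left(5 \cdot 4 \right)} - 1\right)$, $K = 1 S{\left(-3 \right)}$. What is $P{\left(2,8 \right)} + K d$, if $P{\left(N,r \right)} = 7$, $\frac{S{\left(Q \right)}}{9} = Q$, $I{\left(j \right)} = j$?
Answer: $-1019$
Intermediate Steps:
$S{\left(Q \right)} = 9 Q$
$K = -27$ ($K = 1 \cdot 9 \left(-3\right) = 1 \left(-27\right) = -27$)
$d = 38$ ($d = 2 \left(5 \cdot 4 - 1\right) = 2 \left(20 - 1\right) = 2 \cdot 19 = 38$)
$P{\left(2,8 \right)} + K d = 7 - 1026 = -1019$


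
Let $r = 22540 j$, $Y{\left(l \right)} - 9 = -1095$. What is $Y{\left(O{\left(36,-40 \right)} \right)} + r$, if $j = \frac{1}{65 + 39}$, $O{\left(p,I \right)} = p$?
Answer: $- \frac{22601}{26} \approx -869.27$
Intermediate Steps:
$j = \frac{1}{104} \approx 0.0096154$
$Y{\left(l \right)} = -1086$ ($Y{\left(l \right)} = 9 - 1095 = -1086$)
$r = \frac{5635}{26}$ ($r = 22540 \cdot \frac{1}{104} = \frac{5635}{26} \approx 216.73$)
$Y{\left(O{\left(36,-40 \right)} \right)} + r = -1086 + \frac{5635}{26} = - \frac{22601}{26}$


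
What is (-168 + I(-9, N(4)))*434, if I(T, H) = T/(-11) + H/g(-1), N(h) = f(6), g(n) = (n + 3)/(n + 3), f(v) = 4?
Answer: -779030/11 ≈ -70821.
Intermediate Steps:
g(n) = 1 (g(n) = (3 + n)/(3 + n) = 1)
N(h) = 4
I(T, H) = H - T/11 (I(T, H) = T/(-11) + H/1 = T*(-1/11) + H*1 = -T/11 + H = H - T/11)
(-168 + I(-9, N(4)))*434 = (-168 + (4 - 1/11*(-9)))*434 = (-168 + (4 + 9/11))*434 = (-168 + 53/11)*434 = -1795/11*434 = -779030/11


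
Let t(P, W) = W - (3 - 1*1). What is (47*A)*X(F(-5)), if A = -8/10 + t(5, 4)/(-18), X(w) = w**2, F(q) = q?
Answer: -9635/9 ≈ -1070.6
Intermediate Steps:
t(P, W) = -2 + W (t(P, W) = W - (3 - 1) = W - 1*2 = W - 2 = -2 + W)
A = -41/45 (A = -8/10 + (-2 + 4)/(-18) = -8*1/10 + 2*(-1/18) = -4/5 - 1/9 = -41/45 ≈ -0.91111)
(47*A)*X(F(-5)) = (47*(-41/45))*(-5)**2 = -1927/45*25 = -9635/9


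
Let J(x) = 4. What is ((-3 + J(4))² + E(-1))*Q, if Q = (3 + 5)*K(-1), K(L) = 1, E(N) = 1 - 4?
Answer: -16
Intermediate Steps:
E(N) = -3
Q = 8 (Q = (3 + 5)*1 = 8*1 = 8)
((-3 + J(4))² + E(-1))*Q = ((-3 + 4)² - 3)*8 = (1² - 3)*8 = (1 - 3)*8 = -2*8 = -16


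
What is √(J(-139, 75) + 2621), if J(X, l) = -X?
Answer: 2*√690 ≈ 52.536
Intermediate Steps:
√(J(-139, 75) + 2621) = √(-1*(-139) + 2621) = √(139 + 2621) = √2760 = 2*√690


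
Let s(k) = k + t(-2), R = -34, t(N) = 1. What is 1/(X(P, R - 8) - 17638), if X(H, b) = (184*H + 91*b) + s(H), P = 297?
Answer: 1/33486 ≈ 2.9863e-5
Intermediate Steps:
s(k) = 1 + k (s(k) = k + 1 = 1 + k)
X(H, b) = 1 + 91*b + 185*H (X(H, b) = (184*H + 91*b) + (1 + H) = (91*b + 184*H) + (1 + H) = 1 + 91*b + 185*H)
1/(X(P, R - 8) - 17638) = 1/((1 + 91*(-34 - 8) + 185*297) - 17638) = 1/((1 + 91*(-42) + 54945) - 17638) = 1/((1 - 3822 + 54945) - 17638) = 1/(51124 - 17638) = 1/33486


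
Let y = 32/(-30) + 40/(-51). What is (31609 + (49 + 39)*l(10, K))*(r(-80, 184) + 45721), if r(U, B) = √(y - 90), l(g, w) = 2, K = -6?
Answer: 1453241985 + 14833*I*√121890/17 ≈ 1.4532e+9 + 3.0462e+5*I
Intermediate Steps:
y = -472/255 (y = 32*(-1/30) + 40*(-1/51) = -16/15 - 40/51 = -472/255 ≈ -1.8510)
r(U, B) = 7*I*√121890/255 (r(U, B) = √(-472/255 - 90) = √(-23422/255) = 7*I*√121890/255)
(31609 + (49 + 39)*l(10, K))*(r(-80, 184) + 45721) = (31609 + (49 + 39)*2)*(7*I*√121890/255 + 45721) = (31609 + 88*2)*(45721 + 7*I*√121890/255) = (31609 + 176)*(45721 + 7*I*√121890/255) = 31785*(45721 + 7*I*√121890/255) = 1453241985 + 14833*I*√121890/17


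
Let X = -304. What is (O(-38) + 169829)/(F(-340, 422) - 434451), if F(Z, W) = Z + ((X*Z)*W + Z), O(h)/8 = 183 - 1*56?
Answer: 170845/43182789 ≈ 0.0039563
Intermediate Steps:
O(h) = 1016 (O(h) = 8*(183 - 1*56) = 8*(183 - 56) = 8*127 = 1016)
F(Z, W) = 2*Z - 304*W*Z (F(Z, W) = Z + ((-304*Z)*W + Z) = Z + (-304*W*Z + Z) = Z + (Z - 304*W*Z) = 2*Z - 304*W*Z)
(O(-38) + 169829)/(F(-340, 422) - 434451) = (1016 + 169829)/(2*(-340)*(1 - 152*422) - 434451) = 170845/(2*(-340)*(1 - 64144) - 434451) = 170845/(2*(-340)*(-64143) - 434451) = 170845/(43617240 - 434451) = 170845/43182789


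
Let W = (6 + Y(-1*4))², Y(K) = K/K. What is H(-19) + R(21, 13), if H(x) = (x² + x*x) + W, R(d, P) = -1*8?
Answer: 763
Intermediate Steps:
Y(K) = 1
W = 49 (W = (6 + 1)² = 7² = 49)
R(d, P) = -8
H(x) = 49 + 2*x² (H(x) = (x² + x*x) + 49 = (x² + x²) + 49 = 2*x² + 49 = 49 + 2*x²)
H(-19) + R(21, 13) = (49 + 2*(-19)²) - 8 = (49 + 2*361) - 8 = (49 + 722) - 8 = 771 - 8 = 763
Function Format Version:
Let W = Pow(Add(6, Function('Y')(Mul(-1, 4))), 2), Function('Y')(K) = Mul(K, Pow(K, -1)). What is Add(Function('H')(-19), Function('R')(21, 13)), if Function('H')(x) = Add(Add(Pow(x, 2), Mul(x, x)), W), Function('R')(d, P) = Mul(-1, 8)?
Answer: 763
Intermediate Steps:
Function('Y')(K) = 1
W = 49 (W = Pow(Add(6, 1), 2) = Pow(7, 2) = 49)
Function('R')(d, P) = -8
Function('H')(x) = Add(49, Mul(2, Pow(x, 2))) (Function('H')(x) = Add(Add(Pow(x, 2), Mul(x, x)), 49) = Add(Add(Pow(x, 2), Pow(x, 2)), 49) = Add(Mul(2, Pow(x, 2)), 49) = Add(49, Mul(2, Pow(x, 2))))
Add(Function('H')(-19), Function('R')(21, 13)) = Add(Add(49, Mul(2, Pow(-19, 2))), -8) = Add(Add(49, Mul(2, 361)), -8) = Add(Add(49, 722), -8) = Add(771, -8) = 763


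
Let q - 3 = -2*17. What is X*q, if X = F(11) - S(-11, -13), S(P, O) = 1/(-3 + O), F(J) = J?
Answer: -5487/16 ≈ -342.94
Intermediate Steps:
q = -31 (q = 3 - 2*17 = 3 - 34 = -31)
X = 177/16 (X = 11 - 1/(-3 - 13) = 11 - 1/(-16) = 11 - 1*(-1/16) = 11 + 1/16 = 177/16 ≈ 11.063)
X*q = (177/16)*(-31) = -5487/16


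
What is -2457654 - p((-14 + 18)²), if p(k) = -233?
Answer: -2457421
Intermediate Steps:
-2457654 - p((-14 + 18)²) = -2457654 - 1*(-233) = -2457654 + 233 = -2457421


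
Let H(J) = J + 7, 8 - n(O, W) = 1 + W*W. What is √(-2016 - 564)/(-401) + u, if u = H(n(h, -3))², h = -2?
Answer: 25 - 2*I*√645/401 ≈ 25.0 - 0.12667*I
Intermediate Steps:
n(O, W) = 7 - W² (n(O, W) = 8 - (1 + W*W) = 8 - (1 + W²) = 8 + (-1 - W²) = 7 - W²)
H(J) = 7 + J
u = 25 (u = (7 + (7 - 1*(-3)²))² = (7 + (7 - 1*9))² = (7 + (7 - 9))² = (7 - 2)² = 5² = 25)
√(-2016 - 564)/(-401) + u = √(-2016 - 564)/(-401) + 25 = √(-2580)*(-1/401) + 25 = (2*I*√645)*(-1/401) + 25 = -2*I*√645/401 + 25 = 25 - 2*I*√645/401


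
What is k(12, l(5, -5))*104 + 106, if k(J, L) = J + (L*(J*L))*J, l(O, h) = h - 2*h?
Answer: 375754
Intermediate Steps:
l(O, h) = -h
k(J, L) = J + J²*L² (k(J, L) = J + (J*L²)*J = J + J²*L²)
k(12, l(5, -5))*104 + 106 = (12*(1 + 12*(-1*(-5))²))*104 + 106 = (12*(1 + 12*5²))*104 + 106 = (12*(1 + 12*25))*104 + 106 = (12*(1 + 300))*104 + 106 = (12*301)*104 + 106 = 3612*104 + 106 = 375648 + 106 = 375754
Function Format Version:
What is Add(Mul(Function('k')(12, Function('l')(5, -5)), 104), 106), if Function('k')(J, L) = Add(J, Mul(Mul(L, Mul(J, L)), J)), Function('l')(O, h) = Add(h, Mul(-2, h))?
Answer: 375754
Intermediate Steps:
Function('l')(O, h) = Mul(-1, h)
Function('k')(J, L) = Add(J, Mul(Pow(J, 2), Pow(L, 2))) (Function('k')(J, L) = Add(J, Mul(Mul(J, Pow(L, 2)), J)) = Add(J, Mul(Pow(J, 2), Pow(L, 2))))
Add(Mul(Function('k')(12, Function('l')(5, -5)), 104), 106) = Add(Mul(Mul(12, Add(1, Mul(12, Pow(Mul(-1, -5), 2)))), 104), 106) = Add(Mul(Mul(12, Add(1, Mul(12, Pow(5, 2)))), 104), 106) = Add(Mul(Mul(12, Add(1, Mul(12, 25))), 104), 106) = Add(Mul(Mul(12, Add(1, 300)), 104), 106) = Add(Mul(Mul(12, 301), 104), 106) = Add(Mul(3612, 104), 106) = Add(375648, 106) = 375754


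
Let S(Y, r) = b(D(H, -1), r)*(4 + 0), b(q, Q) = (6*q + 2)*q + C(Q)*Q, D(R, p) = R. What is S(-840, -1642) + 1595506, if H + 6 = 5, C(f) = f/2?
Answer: 6987850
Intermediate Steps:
C(f) = f/2 (C(f) = f*(½) = f/2)
H = -1 (H = -6 + 5 = -1)
b(q, Q) = Q²/2 + q*(2 + 6*q) (b(q, Q) = (6*q + 2)*q + (Q/2)*Q = (2 + 6*q)*q + Q²/2 = q*(2 + 6*q) + Q²/2 = Q²/2 + q*(2 + 6*q))
S(Y, r) = 16 + 2*r² (S(Y, r) = (r²/2 + 2*(-1) + 6*(-1)²)*(4 + 0) = (r²/2 - 2 + 6*1)*4 = (r²/2 - 2 + 6)*4 = (4 + r²/2)*4 = 16 + 2*r²)
S(-840, -1642) + 1595506 = (16 + 2*(-1642)²) + 1595506 = (16 + 2*2696164) + 1595506 = (16 + 5392328) + 1595506 = 5392344 + 1595506 = 6987850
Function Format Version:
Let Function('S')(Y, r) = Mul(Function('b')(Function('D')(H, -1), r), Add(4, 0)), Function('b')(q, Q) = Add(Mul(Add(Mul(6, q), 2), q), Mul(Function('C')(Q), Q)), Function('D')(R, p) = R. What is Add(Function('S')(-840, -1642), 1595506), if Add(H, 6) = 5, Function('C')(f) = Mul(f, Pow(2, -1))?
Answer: 6987850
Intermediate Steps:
Function('C')(f) = Mul(Rational(1, 2), f) (Function('C')(f) = Mul(f, Rational(1, 2)) = Mul(Rational(1, 2), f))
H = -1 (H = Add(-6, 5) = -1)
Function('b')(q, Q) = Add(Mul(Rational(1, 2), Pow(Q, 2)), Mul(q, Add(2, Mul(6, q)))) (Function('b')(q, Q) = Add(Mul(Add(Mul(6, q), 2), q), Mul(Mul(Rational(1, 2), Q), Q)) = Add(Mul(Add(2, Mul(6, q)), q), Mul(Rational(1, 2), Pow(Q, 2))) = Add(Mul(q, Add(2, Mul(6, q))), Mul(Rational(1, 2), Pow(Q, 2))) = Add(Mul(Rational(1, 2), Pow(Q, 2)), Mul(q, Add(2, Mul(6, q)))))
Function('S')(Y, r) = Add(16, Mul(2, Pow(r, 2))) (Function('S')(Y, r) = Mul(Add(Mul(Rational(1, 2), Pow(r, 2)), Mul(2, -1), Mul(6, Pow(-1, 2))), Add(4, 0)) = Mul(Add(Mul(Rational(1, 2), Pow(r, 2)), -2, Mul(6, 1)), 4) = Mul(Add(Mul(Rational(1, 2), Pow(r, 2)), -2, 6), 4) = Mul(Add(4, Mul(Rational(1, 2), Pow(r, 2))), 4) = Add(16, Mul(2, Pow(r, 2))))
Add(Function('S')(-840, -1642), 1595506) = Add(Add(16, Mul(2, Pow(-1642, 2))), 1595506) = Add(Add(16, Mul(2, 2696164)), 1595506) = Add(Add(16, 5392328), 1595506) = Add(5392344, 1595506) = 6987850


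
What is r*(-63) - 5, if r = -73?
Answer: 4594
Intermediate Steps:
r*(-63) - 5 = -73*(-63) - 5 = 4599 - 5 = 4594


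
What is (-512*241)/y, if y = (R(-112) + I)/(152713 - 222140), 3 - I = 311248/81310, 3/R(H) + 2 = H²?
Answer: -4368136134187043840/422029213 ≈ -1.0350e+10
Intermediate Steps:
R(H) = 3/(-2 + H²)
I = -33659/40655 (I = 3 - 311248/81310 = 3 - 1*155624/40655 = 3 - 155624/40655 = -33659/40655 ≈ -0.82792)
y = 422029213/35400480859270 (y = (3/(-2 + (-112)²) - 33659/40655)/(152713 - 222140) = (3/(-2 + 12544) - 33659/40655)/(-69427) = (3/12542 - 33659/40655)*(-1/69427) = -422029213/509895010*(-1/69427) = 422029213/35400480859270 ≈ 1.1922e-5)
(-512*241)/y = (-512*241)/(422029213/35400480859270) = -123392*35400480859270/422029213 = -4368136134187043840/422029213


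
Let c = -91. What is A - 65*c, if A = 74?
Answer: 5989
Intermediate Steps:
A - 65*c = 74 - 65*(-91) = 74 + 5915 = 5989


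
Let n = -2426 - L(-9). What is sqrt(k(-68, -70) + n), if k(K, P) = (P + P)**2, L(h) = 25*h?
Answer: sqrt(17399) ≈ 131.91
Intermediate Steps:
n = -2201 (n = -2426 - 25*(-9) = -2426 - 1*(-225) = -2426 + 225 = -2201)
k(K, P) = 4*P**2 (k(K, P) = (2*P)**2 = 4*P**2)
sqrt(k(-68, -70) + n) = sqrt(4*(-70)**2 - 2201) = sqrt(4*4900 - 2201) = sqrt(19600 - 2201) = sqrt(17399)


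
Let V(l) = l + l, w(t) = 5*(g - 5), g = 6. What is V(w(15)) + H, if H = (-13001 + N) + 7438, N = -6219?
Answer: -11772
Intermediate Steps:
w(t) = 5 (w(t) = 5*(6 - 5) = 5*1 = 5)
V(l) = 2*l
H = -11782 (H = (-13001 - 6219) + 7438 = -19220 + 7438 = -11782)
V(w(15)) + H = 2*5 - 11782 = 10 - 11782 = -11772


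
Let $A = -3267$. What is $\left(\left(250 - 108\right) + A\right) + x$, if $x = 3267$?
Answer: $142$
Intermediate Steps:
$\left(\left(250 - 108\right) + A\right) + x = \left(\left(250 - 108\right) - 3267\right) + 3267 = \left(142 - 3267\right) + 3267 = -3125 + 3267 = 142$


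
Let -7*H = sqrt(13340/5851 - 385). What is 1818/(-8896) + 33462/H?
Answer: -909/4448 + 234234*I*sqrt(13102115045)/2239295 ≈ -0.20436 + 11973.0*I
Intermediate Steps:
H = -I*sqrt(13102115045)/40957 (H = -sqrt(13340/5851 - 385)/7 = -I*sqrt(13102115045)/40957 ≈ -2.7947*I)
1818/(-8896) + 33462/H = 1818/(-8896) + 33462/((-I*sqrt(13102115045)/40957)) = 1818*(-1/8896) + 33462*(7*I*sqrt(13102115045)/2239295) = -909/4448 + 234234*I*sqrt(13102115045)/2239295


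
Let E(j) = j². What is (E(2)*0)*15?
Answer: 0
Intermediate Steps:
(E(2)*0)*15 = (2²*0)*15 = (4*0)*15 = 0*15 = 0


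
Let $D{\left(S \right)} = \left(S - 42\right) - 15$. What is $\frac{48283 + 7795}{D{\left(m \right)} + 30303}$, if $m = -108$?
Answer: $\frac{28039}{15069} \approx 1.8607$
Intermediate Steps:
$D{\left(S \right)} = -57 + S$ ($D{\left(S \right)} = \left(-42 + S\right) - 15 = -57 + S$)
$\frac{48283 + 7795}{D{\left(m \right)} + 30303} = \frac{48283 + 7795}{\left(-57 - 108\right) + 30303} = \frac{56078}{-165 + 30303} = \frac{56078}{30138} = 56078 \cdot \frac{1}{30138} = \frac{28039}{15069}$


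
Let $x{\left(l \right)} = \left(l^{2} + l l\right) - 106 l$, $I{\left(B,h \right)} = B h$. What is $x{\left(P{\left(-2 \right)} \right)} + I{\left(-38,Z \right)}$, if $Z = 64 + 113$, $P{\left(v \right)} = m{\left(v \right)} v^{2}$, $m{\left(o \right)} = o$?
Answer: $-5750$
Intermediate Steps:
$P{\left(v \right)} = v^{3}$ ($P{\left(v \right)} = v v^{2} = v^{3}$)
$Z = 177$
$x{\left(l \right)} = - 106 l + 2 l^{2}$ ($x{\left(l \right)} = \left(l^{2} + l^{2}\right) - 106 l = 2 l^{2} - 106 l = - 106 l + 2 l^{2}$)
$x{\left(P{\left(-2 \right)} \right)} + I{\left(-38,Z \right)} = 2 \left(-2\right)^{3} \left(-53 + \left(-2\right)^{3}\right) - 6726 = 2 \left(-8\right) \left(-53 - 8\right) - 6726 = 2 \left(-8\right) \left(-61\right) - 6726 = 976 - 6726 = -5750$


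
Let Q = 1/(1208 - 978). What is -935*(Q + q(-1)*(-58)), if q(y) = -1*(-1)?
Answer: 2494393/46 ≈ 54226.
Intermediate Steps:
q(y) = 1
Q = 1/230 ≈ 0.0043478
-935*(Q + q(-1)*(-58)) = -935*(1/230 + 1*(-58)) = -935*(1/230 - 58) = -935*(-13339/230) = 2494393/46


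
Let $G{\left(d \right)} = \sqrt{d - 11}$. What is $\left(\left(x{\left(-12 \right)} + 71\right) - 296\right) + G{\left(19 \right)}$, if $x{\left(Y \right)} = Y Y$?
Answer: $-81 + 2 \sqrt{2} \approx -78.172$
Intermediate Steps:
$G{\left(d \right)} = \sqrt{-11 + d}$
$x{\left(Y \right)} = Y^{2}$
$\left(\left(x{\left(-12 \right)} + 71\right) - 296\right) + G{\left(19 \right)} = \left(\left(\left(-12\right)^{2} + 71\right) - 296\right) + \sqrt{-11 + 19} = \left(\left(144 + 71\right) - 296\right) + \sqrt{8} = \left(215 - 296\right) + 2 \sqrt{2} = -81 + 2 \sqrt{2}$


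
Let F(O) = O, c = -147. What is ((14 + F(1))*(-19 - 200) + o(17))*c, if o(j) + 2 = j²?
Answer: 440706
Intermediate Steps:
o(j) = -2 + j²
((14 + F(1))*(-19 - 200) + o(17))*c = ((14 + 1)*(-19 - 200) + (-2 + 17²))*(-147) = (15*(-219) + (-2 + 289))*(-147) = (-3285 + 287)*(-147) = -2998*(-147) = 440706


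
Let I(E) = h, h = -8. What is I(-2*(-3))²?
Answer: 64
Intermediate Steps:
I(E) = -8
I(-2*(-3))² = (-8)² = 64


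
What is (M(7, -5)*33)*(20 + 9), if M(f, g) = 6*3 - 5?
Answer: 12441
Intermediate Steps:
M(f, g) = 13 (M(f, g) = 18 - 5 = 13)
(M(7, -5)*33)*(20 + 9) = (13*33)*(20 + 9) = 429*29 = 12441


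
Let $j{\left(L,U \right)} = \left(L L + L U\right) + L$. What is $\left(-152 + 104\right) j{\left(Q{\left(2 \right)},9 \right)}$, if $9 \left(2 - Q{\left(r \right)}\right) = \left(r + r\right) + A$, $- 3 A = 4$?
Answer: $- \frac{232576}{243} \approx -957.1$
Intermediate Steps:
$A = - \frac{4}{3}$ ($A = \left(- \frac{1}{3}\right) 4 = - \frac{4}{3} \approx -1.3333$)
$Q{\left(r \right)} = \frac{58}{27} - \frac{2 r}{9}$ ($Q{\left(r \right)} = 2 - \frac{\left(r + r\right) - \frac{4}{3}}{9} = 2 - \frac{2 r - \frac{4}{3}}{9} = 2 - \frac{- \frac{4}{3} + 2 r}{9} = 2 - \left(- \frac{4}{27} + \frac{2 r}{9}\right) = \frac{58}{27} - \frac{2 r}{9}$)
$j{\left(L,U \right)} = L + L^{2} + L U$ ($j{\left(L,U \right)} = \left(L^{2} + L U\right) + L = L + L^{2} + L U$)
$\left(-152 + 104\right) j{\left(Q{\left(2 \right)},9 \right)} = \left(-152 + 104\right) \left(\frac{58}{27} - \frac{4}{9}\right) \left(1 + \left(\frac{58}{27} - \frac{4}{9}\right) + 9\right) = - 48 \left(\frac{58}{27} - \frac{4}{9}\right) \left(1 + \left(\frac{58}{27} - \frac{4}{9}\right) + 9\right) = - 48 \frac{46 \left(1 + \frac{46}{27} + 9\right)}{27} = - 48 \cdot \frac{46}{27} \cdot \frac{316}{27} = \left(-48\right) \frac{14536}{729} = - \frac{232576}{243}$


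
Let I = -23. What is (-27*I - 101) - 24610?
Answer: -24090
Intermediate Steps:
(-27*I - 101) - 24610 = (-27*(-23) - 101) - 24610 = (621 - 101) - 24610 = 520 - 24610 = -24090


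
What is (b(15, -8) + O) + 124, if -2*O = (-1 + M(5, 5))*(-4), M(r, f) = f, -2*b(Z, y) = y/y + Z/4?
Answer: 1037/8 ≈ 129.63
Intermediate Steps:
b(Z, y) = -1/2 - Z/8 (b(Z, y) = -(y/y + Z/4)/2 = -(1 + Z*(1/4))/2 = -(1 + Z/4)/2 = -1/2 - Z/8)
O = 8 (O = -(-1 + 5)*(-4)/2 = -2*(-4) = -1/2*(-16) = 8)
(b(15, -8) + O) + 124 = ((-1/2 - 1/8*15) + 8) + 124 = ((-1/2 - 15/8) + 8) + 124 = (-19/8 + 8) + 124 = 45/8 + 124 = 1037/8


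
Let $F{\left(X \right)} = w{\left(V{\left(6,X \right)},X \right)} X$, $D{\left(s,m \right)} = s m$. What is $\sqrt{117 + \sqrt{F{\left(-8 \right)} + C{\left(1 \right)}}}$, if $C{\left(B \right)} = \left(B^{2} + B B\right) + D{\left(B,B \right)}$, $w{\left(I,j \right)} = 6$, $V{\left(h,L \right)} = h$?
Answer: $\sqrt{117 + 3 i \sqrt{5}} \approx 10.821 + 0.30996 i$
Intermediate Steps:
$D{\left(s,m \right)} = m s$
$C{\left(B \right)} = 3 B^{2}$ ($C{\left(B \right)} = \left(B^{2} + B B\right) + B B = \left(B^{2} + B^{2}\right) + B^{2} = 2 B^{2} + B^{2} = 3 B^{2}$)
$F{\left(X \right)} = 6 X$
$\sqrt{117 + \sqrt{F{\left(-8 \right)} + C{\left(1 \right)}}} = \sqrt{117 + \sqrt{6 \left(-8\right) + 3 \cdot 1^{2}}} = \sqrt{117 + \sqrt{-48 + 3 \cdot 1}} = \sqrt{117 + \sqrt{-48 + 3}} = \sqrt{117 + \sqrt{-45}} = \sqrt{117 + 3 i \sqrt{5}}$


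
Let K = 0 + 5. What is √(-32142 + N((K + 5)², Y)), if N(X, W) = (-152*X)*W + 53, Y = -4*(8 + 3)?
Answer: √636711 ≈ 797.94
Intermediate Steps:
K = 5
Y = -44 (Y = -4*11 = -44)
N(X, W) = 53 - 152*W*X (N(X, W) = -152*W*X + 53 = 53 - 152*W*X)
√(-32142 + N((K + 5)², Y)) = √(-32142 + (53 - 152*(-44)*(5 + 5)²)) = √(-32142 + (53 - 152*(-44)*10²)) = √(-32142 + (53 - 152*(-44)*100)) = √(-32142 + (53 + 668800)) = √(-32142 + 668853) = √636711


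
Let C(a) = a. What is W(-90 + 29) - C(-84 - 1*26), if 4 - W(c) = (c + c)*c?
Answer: -7328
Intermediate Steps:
W(c) = 4 - 2*c² (W(c) = 4 - (c + c)*c = 4 - 2*c*c = 4 - 2*c²)
W(-90 + 29) - C(-84 - 1*26) = (4 - 2*(-90 + 29)²) - (-84 - 1*26) = (4 - 2*(-61)²) - (-84 - 26) = (4 - 2*3721) - 1*(-110) = (4 - 7442) + 110 = -7438 + 110 = -7328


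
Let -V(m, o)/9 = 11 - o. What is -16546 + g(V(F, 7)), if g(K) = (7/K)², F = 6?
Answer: -21443567/1296 ≈ -16546.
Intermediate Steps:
V(m, o) = -99 + 9*o (V(m, o) = -9*(11 - o) = -99 + 9*o)
g(K) = 49/K²
-16546 + g(V(F, 7)) = -16546 + 49/(-99 + 9*7)² = -16546 + 49/(-99 + 63)² = -16546 + 49/(-36)² = -16546 + 49*(1/1296) = -16546 + 49/1296 = -21443567/1296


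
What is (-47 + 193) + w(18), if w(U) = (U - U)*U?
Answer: 146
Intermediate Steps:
w(U) = 0 (w(U) = 0*U = 0)
(-47 + 193) + w(18) = (-47 + 193) + 0 = 146 + 0 = 146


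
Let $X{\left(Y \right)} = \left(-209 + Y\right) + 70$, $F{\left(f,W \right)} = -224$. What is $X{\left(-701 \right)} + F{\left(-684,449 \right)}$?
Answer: $-1064$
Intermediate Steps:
$X{\left(Y \right)} = -139 + Y$
$X{\left(-701 \right)} + F{\left(-684,449 \right)} = \left(-139 - 701\right) - 224 = -840 - 224 = -1064$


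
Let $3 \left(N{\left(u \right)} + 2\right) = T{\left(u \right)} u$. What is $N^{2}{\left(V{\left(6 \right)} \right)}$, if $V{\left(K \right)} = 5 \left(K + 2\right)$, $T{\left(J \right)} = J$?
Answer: $\frac{2540836}{9} \approx 2.8232 \cdot 10^{5}$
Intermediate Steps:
$V{\left(K \right)} = 10 + 5 K$ ($V{\left(K \right)} = 5 \left(2 + K\right) = 10 + 5 K$)
$N{\left(u \right)} = -2 + \frac{u^{2}}{3}$ ($N{\left(u \right)} = -2 + \frac{u u}{3} = -2 + \frac{u^{2}}{3}$)
$N^{2}{\left(V{\left(6 \right)} \right)} = \left(-2 + \frac{\left(10 + 5 \cdot 6\right)^{2}}{3}\right)^{2} = \left(-2 + \frac{\left(10 + 30\right)^{2}}{3}\right)^{2} = \left(-2 + \frac{40^{2}}{3}\right)^{2} = \left(-2 + \frac{1}{3} \cdot 1600\right)^{2} = \left(-2 + \frac{1600}{3}\right)^{2} = \left(\frac{1594}{3}\right)^{2} = \frac{2540836}{9}$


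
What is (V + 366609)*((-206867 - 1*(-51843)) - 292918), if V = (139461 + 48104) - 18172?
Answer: -240097807884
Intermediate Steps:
V = 169393 (V = 187565 - 18172 = 169393)
(V + 366609)*((-206867 - 1*(-51843)) - 292918) = (169393 + 366609)*((-206867 - 1*(-51843)) - 292918) = 536002*((-206867 + 51843) - 292918) = 536002*(-155024 - 292918) = 536002*(-447942) = -240097807884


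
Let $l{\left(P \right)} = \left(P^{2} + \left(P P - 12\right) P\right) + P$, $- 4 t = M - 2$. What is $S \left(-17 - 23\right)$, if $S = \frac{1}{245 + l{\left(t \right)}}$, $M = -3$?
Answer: $- \frac{512}{3005} \approx -0.17038$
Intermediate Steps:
$t = \frac{5}{4}$ ($t = - \frac{-3 - 2}{4} = \left(- \frac{1}{4}\right) \left(-5\right) = \frac{5}{4} \approx 1.25$)
$l{\left(P \right)} = P + P^{2} + P \left(-12 + P^{2}\right)$ ($l{\left(P \right)} = \left(P^{2} + \left(P^{2} - 12\right) P\right) + P = \left(P^{2} + \left(-12 + P^{2}\right) P\right) + P = \left(P^{2} + P \left(-12 + P^{2}\right)\right) + P = P + P^{2} + P \left(-12 + P^{2}\right)$)
$S = \frac{64}{15025}$ ($S = \frac{1}{245 + \frac{5 \left(-11 + \frac{5}{4} + \left(\frac{5}{4}\right)^{2}\right)}{4}} = \frac{1}{245 + \frac{5 \left(-11 + \frac{5}{4} + \frac{25}{16}\right)}{4}} = \frac{1}{245 + \frac{5}{4} \left(- \frac{131}{16}\right)} = \frac{1}{245 - \frac{655}{64}} = \frac{1}{\frac{15025}{64}} = \frac{64}{15025} \approx 0.0042596$)
$S \left(-17 - 23\right) = \frac{64 \left(-17 - 23\right)}{15025} = \frac{64}{15025} \left(-40\right) = - \frac{512}{3005}$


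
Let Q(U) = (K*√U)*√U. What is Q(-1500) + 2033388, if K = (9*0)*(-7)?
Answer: 2033388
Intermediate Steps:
K = 0 (K = 0*(-7) = 0)
Q(U) = 0 (Q(U) = (0*√U)*√U = 0*√U = 0)
Q(-1500) + 2033388 = 0 + 2033388 = 2033388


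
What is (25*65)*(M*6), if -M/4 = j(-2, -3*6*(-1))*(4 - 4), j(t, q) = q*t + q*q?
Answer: 0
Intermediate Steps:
j(t, q) = q² + q*t (j(t, q) = q*t + q² = q² + q*t)
M = 0 (M = -4*(-3*6*(-1))*(-3*6*(-1) - 2)*(4 - 4) = -4*(-18*(-1))*(-18*(-1) - 2)*0 = -4*18*(18 - 2)*0 = -4*18*16*0 = -1152*0 = -4*0 = 0)
(25*65)*(M*6) = (25*65)*(0*6) = 1625*0 = 0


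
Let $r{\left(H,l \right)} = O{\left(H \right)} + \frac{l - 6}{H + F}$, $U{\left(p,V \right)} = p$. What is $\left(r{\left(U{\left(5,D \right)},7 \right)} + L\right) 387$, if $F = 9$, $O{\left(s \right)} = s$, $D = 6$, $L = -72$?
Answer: $- \frac{362619}{14} \approx -25901.0$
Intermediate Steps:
$r{\left(H,l \right)} = H + \frac{-6 + l}{9 + H}$ ($r{\left(H,l \right)} = H + \frac{l - 6}{H + 9} = H + \frac{-6 + l}{9 + H}$)
$\left(r{\left(U{\left(5,D \right)},7 \right)} + L\right) 387 = \left(\frac{-6 + 7 + 5^{2} + 9 \cdot 5}{9 + 5} - 72\right) 387 = \left(\frac{-6 + 7 + 25 + 45}{14} - 72\right) 387 = \left(\frac{1}{14} \cdot 71 - 72\right) 387 = \left(\frac{71}{14} - 72\right) 387 = \left(- \frac{937}{14}\right) 387 = - \frac{362619}{14}$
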